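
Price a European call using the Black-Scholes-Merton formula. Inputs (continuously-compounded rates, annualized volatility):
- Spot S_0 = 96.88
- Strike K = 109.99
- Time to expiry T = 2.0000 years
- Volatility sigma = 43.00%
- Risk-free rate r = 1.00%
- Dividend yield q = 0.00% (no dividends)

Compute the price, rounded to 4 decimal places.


Answer: Price = 19.3510

Derivation:
d1 = (ln(S/K) + (r - q + 0.5*sigma^2) * T) / (sigma * sqrt(T)) = 0.12823899
d2 = d1 - sigma * sqrt(T) = -0.47987284
exp(-rT) = 0.98019867; exp(-qT) = 1.00000000
C = S_0 * exp(-qT) * N(d1) - K * exp(-rT) * N(d2)
N(d1) = 0.55102008; N(d2) = 0.31565891
C = 96.8800 * 1.00000000 * 0.55102008 - 109.9900 * 0.98019867 * 0.31565891 = 19.3510


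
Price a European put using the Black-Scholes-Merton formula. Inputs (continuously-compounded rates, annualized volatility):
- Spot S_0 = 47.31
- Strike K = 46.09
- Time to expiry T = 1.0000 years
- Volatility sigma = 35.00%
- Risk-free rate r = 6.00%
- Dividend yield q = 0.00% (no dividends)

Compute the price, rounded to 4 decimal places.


Answer: Price = 4.5369

Derivation:
d1 = (ln(S/K) + (r - q + 0.5*sigma^2) * T) / (sigma * sqrt(T)) = 0.42107338
d2 = d1 - sigma * sqrt(T) = 0.07107338
exp(-rT) = 0.94176453; exp(-qT) = 1.00000000
P = K * exp(-rT) * N(-d2) - S_0 * exp(-qT) * N(-d1)
N(-d1) = 0.33685075; N(-d2) = 0.47166968
P = 46.0900 * 0.94176453 * 0.47166968 - 47.3100 * 1.00000000 * 0.33685075 = 4.5369


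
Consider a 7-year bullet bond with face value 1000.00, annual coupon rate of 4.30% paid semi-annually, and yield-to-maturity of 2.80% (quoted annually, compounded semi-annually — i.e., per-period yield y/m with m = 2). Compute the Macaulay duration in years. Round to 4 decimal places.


Answer: Macaulay duration = 6.1656 years

Derivation:
Coupon per period c = face * coupon_rate / m = 21.500000
Periods per year m = 2; per-period yield y/m = 0.014000
Number of cashflows N = 14
Cashflows (t years, CF_t, discount factor 1/(1+y/m)^(m*t), PV):
  t = 0.5000: CF_t = 21.500000, DF = 0.986193, PV = 21.203156
  t = 1.0000: CF_t = 21.500000, DF = 0.972577, PV = 20.910410
  t = 1.5000: CF_t = 21.500000, DF = 0.959149, PV = 20.621706
  t = 2.0000: CF_t = 21.500000, DF = 0.945906, PV = 20.336988
  t = 2.5000: CF_t = 21.500000, DF = 0.932847, PV = 20.056202
  t = 3.0000: CF_t = 21.500000, DF = 0.919967, PV = 19.779291
  t = 3.5000: CF_t = 21.500000, DF = 0.907265, PV = 19.506205
  t = 4.0000: CF_t = 21.500000, DF = 0.894739, PV = 19.236888
  t = 4.5000: CF_t = 21.500000, DF = 0.882386, PV = 18.971290
  t = 5.0000: CF_t = 21.500000, DF = 0.870203, PV = 18.709359
  t = 5.5000: CF_t = 21.500000, DF = 0.858188, PV = 18.451044
  t = 6.0000: CF_t = 21.500000, DF = 0.846339, PV = 18.196296
  t = 6.5000: CF_t = 21.500000, DF = 0.834654, PV = 17.945065
  t = 7.0000: CF_t = 1021.500000, DF = 0.823130, PV = 840.827682
Price P = sum_t PV_t = 1094.751583
Macaulay numerator sum_t t * PV_t:
  t * PV_t at t = 0.5000: 10.601578
  t * PV_t at t = 1.0000: 20.910410
  t * PV_t at t = 1.5000: 30.932559
  t * PV_t at t = 2.0000: 40.673977
  t * PV_t at t = 2.5000: 50.140504
  t * PV_t at t = 3.0000: 59.337874
  t * PV_t at t = 3.5000: 68.271716
  t * PV_t at t = 4.0000: 76.947553
  t * PV_t at t = 4.5000: 85.370805
  t * PV_t at t = 5.0000: 93.546795
  t * PV_t at t = 5.5000: 101.480744
  t * PV_t at t = 6.0000: 109.177778
  t * PV_t at t = 6.5000: 116.642925
  t * PV_t at t = 7.0000: 5885.793771
Macaulay duration D = (sum_t t * PV_t) / P = 6749.828990 / 1094.751583 = 6.165626


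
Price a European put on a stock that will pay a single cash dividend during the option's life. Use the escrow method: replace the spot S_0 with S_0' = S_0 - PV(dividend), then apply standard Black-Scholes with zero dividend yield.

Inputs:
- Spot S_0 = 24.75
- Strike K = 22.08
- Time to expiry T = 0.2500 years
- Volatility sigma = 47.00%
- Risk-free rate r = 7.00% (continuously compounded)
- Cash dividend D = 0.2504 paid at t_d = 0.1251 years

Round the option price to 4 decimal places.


Answer: Price = 1.0393

Derivation:
PV(D) = D * exp(-r * t_d) = 0.2504 * 0.99128123 = 0.24821682
S_0' = S_0 - PV(D) = 24.7500 - 0.24821682 = 24.50178318
d1 = (ln(S_0'/K) + (r + sigma^2/2)*T) / (sigma*sqrt(T)) = 0.63483479
d2 = d1 - sigma*sqrt(T) = 0.39983479
exp(-rT) = 0.98265224
N(-d1) = 0.26276808; N(-d2) = 0.34463910
P = K * exp(-rT) * N(-d2) - S_0' * N(-d1) = 22.0800 * 0.98265224 * 0.34463910 - 24.50178318 * 0.26276808 = 1.0393


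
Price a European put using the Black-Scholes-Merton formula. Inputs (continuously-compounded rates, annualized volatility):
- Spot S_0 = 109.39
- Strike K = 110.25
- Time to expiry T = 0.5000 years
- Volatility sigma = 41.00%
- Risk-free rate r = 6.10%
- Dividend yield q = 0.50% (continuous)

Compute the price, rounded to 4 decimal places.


Answer: Price = 11.3913

Derivation:
d1 = (ln(S/K) + (r - q + 0.5*sigma^2) * T) / (sigma * sqrt(T)) = 0.21452572
d2 = d1 - sigma * sqrt(T) = -0.07538806
exp(-rT) = 0.96996043; exp(-qT) = 0.99750312
P = K * exp(-rT) * N(-d2) - S_0 * exp(-qT) * N(-d1)
N(-d1) = 0.41506855; N(-d2) = 0.53004702
P = 110.2500 * 0.96996043 * 0.53004702 - 109.3900 * 0.99750312 * 0.41506855 = 11.3913


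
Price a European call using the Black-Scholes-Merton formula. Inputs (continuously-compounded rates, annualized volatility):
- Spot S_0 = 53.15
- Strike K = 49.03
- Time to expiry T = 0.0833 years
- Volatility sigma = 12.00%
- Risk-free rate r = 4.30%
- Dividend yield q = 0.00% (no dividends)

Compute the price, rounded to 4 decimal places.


d1 = (ln(S/K) + (r - q + 0.5*sigma^2) * T) / (sigma * sqrt(T)) = 2.45040120
d2 = d1 - sigma * sqrt(T) = 2.41576712
exp(-rT) = 0.99642451; exp(-qT) = 1.00000000
C = S_0 * exp(-qT) * N(d1) - K * exp(-rT) * N(d2)
N(d1) = 0.99286514; N(d2) = 0.99214895
C = 53.1500 * 1.00000000 * 0.99286514 - 49.0300 * 0.99642451 * 0.99214895 = 4.2996

Answer: Price = 4.2996


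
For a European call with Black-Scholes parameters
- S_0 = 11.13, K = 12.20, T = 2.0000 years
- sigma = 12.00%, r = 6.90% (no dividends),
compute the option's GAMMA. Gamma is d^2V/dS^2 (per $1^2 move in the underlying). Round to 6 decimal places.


d1 = 0.3571373233; d2 = 0.1874316958
phi(d1) = 0.3742946090; exp(-qT) = 1.0000000000; exp(-rT) = 0.8710986917
Gamma = exp(-qT) * phi(d1) / (S * sigma * sqrt(T)) = 1.0000000000 * 0.3742946090 / (11.1300 * 0.1200 * 1.4142135624) = 0.198163

Answer: Gamma = 0.198163


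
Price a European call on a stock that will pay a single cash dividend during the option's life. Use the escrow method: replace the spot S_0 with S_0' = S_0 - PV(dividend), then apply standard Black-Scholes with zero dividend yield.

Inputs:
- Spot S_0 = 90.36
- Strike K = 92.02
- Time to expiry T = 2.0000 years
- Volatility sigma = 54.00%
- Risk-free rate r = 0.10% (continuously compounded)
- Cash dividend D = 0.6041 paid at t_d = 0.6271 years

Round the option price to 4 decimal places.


PV(D) = D * exp(-r * t_d) = 0.6041 * 0.99937310 = 0.60372129
S_0' = S_0 - PV(D) = 90.3600 - 0.60372129 = 89.75627871
d1 = (ln(S_0'/K) + (r + sigma^2/2)*T) / (sigma*sqrt(T)) = 0.35184067
d2 = d1 - sigma*sqrt(T) = -0.41183465
exp(-rT) = 0.99800200
N(d1) = 0.63752112; N(d2) = 0.34023031
C = S_0' * N(d1) - K * exp(-rT) * N(d2) = 89.75627871 * 0.63752112 - 92.0200 * 0.99800200 * 0.34023031 = 25.9761

Answer: Price = 25.9761


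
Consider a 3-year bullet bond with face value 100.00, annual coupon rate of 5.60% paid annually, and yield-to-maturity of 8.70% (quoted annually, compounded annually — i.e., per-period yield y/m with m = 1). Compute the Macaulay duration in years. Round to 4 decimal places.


Answer: Macaulay duration = 2.8367 years

Derivation:
Coupon per period c = face * coupon_rate / m = 5.600000
Periods per year m = 1; per-period yield y/m = 0.087000
Number of cashflows N = 3
Cashflows (t years, CF_t, discount factor 1/(1+y/m)^(m*t), PV):
  t = 1.0000: CF_t = 5.600000, DF = 0.919963, PV = 5.151794
  t = 2.0000: CF_t = 5.600000, DF = 0.846332, PV = 4.739461
  t = 3.0000: CF_t = 105.600000, DF = 0.778595, PV = 82.219586
Price P = sum_t PV_t = 92.110841
Macaulay numerator sum_t t * PV_t:
  t * PV_t at t = 1.0000: 5.151794
  t * PV_t at t = 2.0000: 9.478922
  t * PV_t at t = 3.0000: 246.658758
Macaulay duration D = (sum_t t * PV_t) / P = 261.289474 / 92.110841 = 2.836685


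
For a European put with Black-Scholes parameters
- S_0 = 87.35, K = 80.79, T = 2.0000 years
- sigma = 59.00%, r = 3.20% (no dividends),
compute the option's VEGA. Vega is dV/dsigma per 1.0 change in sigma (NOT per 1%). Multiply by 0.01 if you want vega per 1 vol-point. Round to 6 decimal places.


Answer: Vega = 41.471335

Derivation:
d1 = 0.5874617264; d2 = -0.2469242754
phi(d1) = 0.3357145032; exp(-qT) = 1.0000000000; exp(-rT) = 0.9380049995
Vega = S * exp(-qT) * phi(d1) * sqrt(T) = 87.3500 * 1.0000000000 * 0.3357145032 * 1.4142135624 = 41.471335


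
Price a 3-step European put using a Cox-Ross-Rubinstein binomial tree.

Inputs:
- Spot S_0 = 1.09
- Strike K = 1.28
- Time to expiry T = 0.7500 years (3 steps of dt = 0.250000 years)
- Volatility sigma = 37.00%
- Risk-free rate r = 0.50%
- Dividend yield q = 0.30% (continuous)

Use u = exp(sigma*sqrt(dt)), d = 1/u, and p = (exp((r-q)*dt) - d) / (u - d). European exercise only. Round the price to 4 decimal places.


Answer: Price = V(0,0) = 0.2564

Derivation:
dt = T/N = 0.250000
u = exp(sigma*sqrt(dt)) = 1.203218; d = 1/u = 0.831104
p = (exp((r-q)*dt) - d) / (u - d) = 0.455225
Discount per step: exp(-r*dt) = 0.998751
Stock lattice S(k, i) with i counting down-moves:
  k=0: S(0,0) = 1.0900
  k=1: S(1,0) = 1.3115; S(1,1) = 0.9059
  k=2: S(2,0) = 1.5780; S(2,1) = 1.0900; S(2,2) = 0.7529
  k=3: S(3,0) = 1.8987; S(3,1) = 1.3115; S(3,2) = 0.9059; S(3,3) = 0.6257
Terminal payoffs V(N, i) = max(K - S_T, 0):
  V(3,0) = 0.000000; V(3,1) = 0.000000; V(3,2) = 0.374096; V(3,3) = 0.654261
Backward induction: V(k, i) = exp(-r*dt) * [p * V(k+1, i) + (1-p) * V(k+1, i+1)].
  V(2,0) = exp(-r*dt) * [p*0.000000 + (1-p)*0.000000] = 0.000000
  V(2,1) = exp(-r*dt) * [p*0.000000 + (1-p)*0.374096] = 0.203544
  V(2,2) = exp(-r*dt) * [p*0.374096 + (1-p)*0.654261] = 0.526065
  V(1,0) = exp(-r*dt) * [p*0.000000 + (1-p)*0.203544] = 0.110747
  V(1,1) = exp(-r*dt) * [p*0.203544 + (1-p)*0.526065] = 0.378771
  V(0,0) = exp(-r*dt) * [p*0.110747 + (1-p)*0.378771] = 0.256439


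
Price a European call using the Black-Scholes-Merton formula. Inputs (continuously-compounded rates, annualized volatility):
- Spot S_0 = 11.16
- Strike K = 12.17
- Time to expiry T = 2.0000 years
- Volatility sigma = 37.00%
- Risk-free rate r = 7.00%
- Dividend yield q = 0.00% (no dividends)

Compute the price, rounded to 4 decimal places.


Answer: Price = 2.5448

Derivation:
d1 = (ln(S/K) + (r - q + 0.5*sigma^2) * T) / (sigma * sqrt(T)) = 0.36360969
d2 = d1 - sigma * sqrt(T) = -0.15964933
exp(-rT) = 0.86935824; exp(-qT) = 1.00000000
C = S_0 * exp(-qT) * N(d1) - K * exp(-rT) * N(d2)
N(d1) = 0.64192526; N(d2) = 0.43657866
C = 11.1600 * 1.00000000 * 0.64192526 - 12.1700 * 0.86935824 * 0.43657866 = 2.5448


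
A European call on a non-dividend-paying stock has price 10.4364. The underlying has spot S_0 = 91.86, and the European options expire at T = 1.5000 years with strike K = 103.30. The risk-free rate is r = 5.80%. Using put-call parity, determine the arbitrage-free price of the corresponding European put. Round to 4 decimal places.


Answer: Put price = 13.2691

Derivation:
Put-call parity: C - P = S_0 * exp(-qT) - K * exp(-rT).
S_0 * exp(-qT) = 91.8600 * 1.00000000 = 91.86000000
K * exp(-rT) = 103.3000 * 0.91667710 = 94.69274398
P = C - S*exp(-qT) + K*exp(-rT)
P = 10.4364 - 91.86000000 + 94.69274398 = 13.2691


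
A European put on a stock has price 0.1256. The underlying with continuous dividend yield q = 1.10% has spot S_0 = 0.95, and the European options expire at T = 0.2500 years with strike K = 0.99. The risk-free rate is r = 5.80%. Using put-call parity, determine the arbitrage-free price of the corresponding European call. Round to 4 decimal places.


Answer: Call price = 0.0972

Derivation:
Put-call parity: C - P = S_0 * exp(-qT) - K * exp(-rT).
S_0 * exp(-qT) = 0.9500 * 0.99725378 = 0.94739109
K * exp(-rT) = 0.9900 * 0.98560462 = 0.97574857
C = P + S*exp(-qT) - K*exp(-rT)
C = 0.1256 + 0.94739109 - 0.97574857 = 0.0972


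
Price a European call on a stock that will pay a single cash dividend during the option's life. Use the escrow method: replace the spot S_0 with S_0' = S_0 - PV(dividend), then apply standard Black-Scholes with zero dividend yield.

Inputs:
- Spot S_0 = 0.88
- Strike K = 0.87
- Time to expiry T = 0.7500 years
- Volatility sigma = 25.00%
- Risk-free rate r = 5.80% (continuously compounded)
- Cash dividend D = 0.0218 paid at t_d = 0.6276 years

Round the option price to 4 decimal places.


PV(D) = D * exp(-r * t_d) = 0.0218 * 0.96425374 = 0.02102073
S_0' = S_0 - PV(D) = 0.8800 - 0.02102073 = 0.85897927
d1 = (ln(S_0'/K) + (r + sigma^2/2)*T) / (sigma*sqrt(T)) = 0.25028862
d2 = d1 - sigma*sqrt(T) = 0.03378227
exp(-rT) = 0.95743255
N(d1) = 0.59881792; N(d2) = 0.51347461
C = S_0' * N(d1) - K * exp(-rT) * N(d2) = 0.85897927 * 0.59881792 - 0.8700 * 0.95743255 * 0.51347461 = 0.0867

Answer: Price = 0.0867


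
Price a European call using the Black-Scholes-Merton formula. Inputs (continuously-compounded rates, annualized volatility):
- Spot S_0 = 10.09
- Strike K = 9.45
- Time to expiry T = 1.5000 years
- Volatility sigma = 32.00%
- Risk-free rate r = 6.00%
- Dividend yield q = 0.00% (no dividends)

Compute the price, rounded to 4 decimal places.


d1 = (ln(S/K) + (r - q + 0.5*sigma^2) * T) / (sigma * sqrt(T)) = 0.59280227
d2 = d1 - sigma * sqrt(T) = 0.20088391
exp(-rT) = 0.91393119; exp(-qT) = 1.00000000
C = S_0 * exp(-qT) * N(d1) - K * exp(-rT) * N(d2)
N(d1) = 0.72334326; N(d2) = 0.57960533
C = 10.0900 * 1.00000000 * 0.72334326 - 9.4500 * 0.91393119 * 0.57960533 = 2.2927

Answer: Price = 2.2927


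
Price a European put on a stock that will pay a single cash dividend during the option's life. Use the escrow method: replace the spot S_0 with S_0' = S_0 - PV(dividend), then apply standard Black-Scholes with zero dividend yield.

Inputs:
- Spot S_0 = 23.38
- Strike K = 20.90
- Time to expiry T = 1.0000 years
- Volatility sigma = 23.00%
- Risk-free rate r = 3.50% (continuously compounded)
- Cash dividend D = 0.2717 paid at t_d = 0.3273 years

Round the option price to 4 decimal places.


PV(D) = D * exp(-r * t_d) = 0.2717 * 0.98860986 = 0.26860530
S_0' = S_0 - PV(D) = 23.3800 - 0.26860530 = 23.11139470
d1 = (ln(S_0'/K) + (r + sigma^2/2)*T) / (sigma*sqrt(T)) = 0.70446354
d2 = d1 - sigma*sqrt(T) = 0.47446354
exp(-rT) = 0.96560542
N(-d1) = 0.24057207; N(-d2) = 0.31758470
P = K * exp(-rT) * N(-d2) - S_0' * N(-d1) = 20.9000 * 0.96560542 * 0.31758470 - 23.11139470 * 0.24057207 = 0.8493

Answer: Price = 0.8493


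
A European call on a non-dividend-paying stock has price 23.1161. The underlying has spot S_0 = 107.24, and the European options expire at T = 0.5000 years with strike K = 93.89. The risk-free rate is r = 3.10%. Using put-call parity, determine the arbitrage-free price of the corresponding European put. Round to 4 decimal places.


Put-call parity: C - P = S_0 * exp(-qT) - K * exp(-rT).
S_0 * exp(-qT) = 107.2400 * 1.00000000 = 107.24000000
K * exp(-rT) = 93.8900 * 0.98461951 = 92.44592549
P = C - S*exp(-qT) + K*exp(-rT)
P = 23.1161 - 107.24000000 + 92.44592549 = 8.3220

Answer: Put price = 8.3220


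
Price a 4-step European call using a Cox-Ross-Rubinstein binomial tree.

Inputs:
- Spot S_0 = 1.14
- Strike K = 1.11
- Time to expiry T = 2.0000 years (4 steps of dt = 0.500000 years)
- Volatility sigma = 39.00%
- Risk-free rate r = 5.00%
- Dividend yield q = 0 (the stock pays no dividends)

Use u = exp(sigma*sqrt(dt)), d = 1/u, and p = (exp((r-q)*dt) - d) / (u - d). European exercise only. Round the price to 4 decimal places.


Answer: Price = V(0,0) = 0.2973

Derivation:
dt = T/N = 0.500000
u = exp(sigma*sqrt(dt)) = 1.317547; d = 1/u = 0.758986
p = (exp((r-q)*dt) - d) / (u - d) = 0.476813
Discount per step: exp(-r*dt) = 0.975310
Stock lattice S(k, i) with i counting down-moves:
  k=0: S(0,0) = 1.1400
  k=1: S(1,0) = 1.5020; S(1,1) = 0.8652
  k=2: S(2,0) = 1.9790; S(2,1) = 1.1400; S(2,2) = 0.6567
  k=3: S(3,0) = 2.6074; S(3,1) = 1.5020; S(3,2) = 0.8652; S(3,3) = 0.4984
  k=4: S(4,0) = 3.4353; S(4,1) = 1.9790; S(4,2) = 1.1400; S(4,3) = 0.6567; S(4,4) = 0.3783
Terminal payoffs V(N, i) = max(S_T - K, 0):
  V(4,0) = 2.325336; V(4,1) = 0.868960; V(4,2) = 0.030000; V(4,3) = 0.000000; V(4,4) = 0.000000
Backward induction: V(k, i) = exp(-r*dt) * [p * V(k+1, i) + (1-p) * V(k+1, i+1)].
  V(3,0) = exp(-r*dt) * [p*2.325336 + (1-p)*0.868960] = 1.524779
  V(3,1) = exp(-r*dt) * [p*0.868960 + (1-p)*0.030000] = 0.419410
  V(3,2) = exp(-r*dt) * [p*0.030000 + (1-p)*0.000000] = 0.013951
  V(3,3) = exp(-r*dt) * [p*0.000000 + (1-p)*0.000000] = 0.000000
  V(2,0) = exp(-r*dt) * [p*1.524779 + (1-p)*0.419410] = 0.923096
  V(2,1) = exp(-r*dt) * [p*0.419410 + (1-p)*0.013951] = 0.202161
  V(2,2) = exp(-r*dt) * [p*0.013951 + (1-p)*0.000000] = 0.006488
  V(1,0) = exp(-r*dt) * [p*0.923096 + (1-p)*0.202161] = 0.532433
  V(1,1) = exp(-r*dt) * [p*0.202161 + (1-p)*0.006488] = 0.097324
  V(0,0) = exp(-r*dt) * [p*0.532433 + (1-p)*0.097324] = 0.297264


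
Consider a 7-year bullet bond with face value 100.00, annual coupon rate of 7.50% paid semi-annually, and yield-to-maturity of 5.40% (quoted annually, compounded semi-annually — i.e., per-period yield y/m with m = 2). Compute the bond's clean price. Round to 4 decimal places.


Coupon per period c = face * coupon_rate / m = 3.750000
Periods per year m = 2; per-period yield y/m = 0.027000
Number of cashflows N = 14
Cashflows (t years, CF_t, discount factor 1/(1+y/m)^(m*t), PV):
  t = 0.5000: CF_t = 3.750000, DF = 0.973710, PV = 3.651412
  t = 1.0000: CF_t = 3.750000, DF = 0.948111, PV = 3.555416
  t = 1.5000: CF_t = 3.750000, DF = 0.923185, PV = 3.461943
  t = 2.0000: CF_t = 3.750000, DF = 0.898914, PV = 3.370928
  t = 2.5000: CF_t = 3.750000, DF = 0.875282, PV = 3.282306
  t = 3.0000: CF_t = 3.750000, DF = 0.852270, PV = 3.196014
  t = 3.5000: CF_t = 3.750000, DF = 0.829864, PV = 3.111990
  t = 4.0000: CF_t = 3.750000, DF = 0.808047, PV = 3.030175
  t = 4.5000: CF_t = 3.750000, DF = 0.786803, PV = 2.950511
  t = 5.0000: CF_t = 3.750000, DF = 0.766118, PV = 2.872942
  t = 5.5000: CF_t = 3.750000, DF = 0.745976, PV = 2.797412
  t = 6.0000: CF_t = 3.750000, DF = 0.726365, PV = 2.723867
  t = 6.5000: CF_t = 3.750000, DF = 0.707268, PV = 2.652256
  t = 7.0000: CF_t = 103.750000, DF = 0.688674, PV = 71.449944
Price P = sum_t PV_t = 112.107116

Answer: Price = 112.1071


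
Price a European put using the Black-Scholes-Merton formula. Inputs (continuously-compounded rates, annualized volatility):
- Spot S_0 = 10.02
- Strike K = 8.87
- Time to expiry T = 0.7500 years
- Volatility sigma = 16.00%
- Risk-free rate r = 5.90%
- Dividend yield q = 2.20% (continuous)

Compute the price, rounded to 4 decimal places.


d1 = (ln(S/K) + (r - q + 0.5*sigma^2) * T) / (sigma * sqrt(T)) = 1.14934777
d2 = d1 - sigma * sqrt(T) = 1.01078371
exp(-rT) = 0.95671475; exp(-qT) = 0.98363538
P = K * exp(-rT) * N(-d2) - S_0 * exp(-qT) * N(-d1)
N(-d1) = 0.12520630; N(-d2) = 0.15605998
P = 8.8700 * 0.95671475 * 0.15605998 - 10.0200 * 0.98363538 * 0.12520630 = 0.0903

Answer: Price = 0.0903


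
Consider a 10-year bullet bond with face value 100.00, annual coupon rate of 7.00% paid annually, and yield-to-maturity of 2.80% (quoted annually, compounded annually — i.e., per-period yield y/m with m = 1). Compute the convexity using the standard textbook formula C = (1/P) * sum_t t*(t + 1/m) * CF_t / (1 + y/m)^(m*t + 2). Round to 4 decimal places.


Coupon per period c = face * coupon_rate / m = 7.000000
Periods per year m = 1; per-period yield y/m = 0.028000
Number of cashflows N = 10
Cashflows (t years, CF_t, discount factor 1/(1+y/m)^(m*t), PV):
  t = 1.0000: CF_t = 7.000000, DF = 0.972763, PV = 6.809339
  t = 2.0000: CF_t = 7.000000, DF = 0.946267, PV = 6.623870
  t = 3.0000: CF_t = 7.000000, DF = 0.920493, PV = 6.443453
  t = 4.0000: CF_t = 7.000000, DF = 0.895422, PV = 6.267951
  t = 5.0000: CF_t = 7.000000, DF = 0.871033, PV = 6.097228
  t = 6.0000: CF_t = 7.000000, DF = 0.847308, PV = 5.931156
  t = 7.0000: CF_t = 7.000000, DF = 0.824230, PV = 5.769607
  t = 8.0000: CF_t = 7.000000, DF = 0.801780, PV = 5.612458
  t = 9.0000: CF_t = 7.000000, DF = 0.779941, PV = 5.459590
  t = 10.0000: CF_t = 107.000000, DF = 0.758698, PV = 81.180670
Price P = sum_t PV_t = 136.195322
Convexity numerator sum_t t*(t + 1/m) * CF_t / (1+y/m)^(m*t + 2):
  t = 1.0000: term = 12.886907
  t = 2.0000: term = 37.607705
  t = 3.0000: term = 73.166741
  t = 4.0000: term = 118.623121
  t = 5.0000: term = 173.088212
  t = 6.0000: term = 235.723246
  t = 7.0000: term = 305.737025
  t = 8.0000: term = 382.383716
  t = 9.0000: term = 464.960745
  t = 10.0000: term = 8450.046268
Convexity = (1/P) * sum = 10254.223687 / 136.195322 = 75.290572

Answer: Convexity = 75.2906


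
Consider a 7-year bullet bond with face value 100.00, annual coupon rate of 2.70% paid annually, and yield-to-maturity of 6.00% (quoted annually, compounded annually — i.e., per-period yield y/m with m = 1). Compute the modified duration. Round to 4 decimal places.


Answer: Modified duration = 6.0404

Derivation:
Coupon per period c = face * coupon_rate / m = 2.700000
Periods per year m = 1; per-period yield y/m = 0.060000
Number of cashflows N = 7
Cashflows (t years, CF_t, discount factor 1/(1+y/m)^(m*t), PV):
  t = 1.0000: CF_t = 2.700000, DF = 0.943396, PV = 2.547170
  t = 2.0000: CF_t = 2.700000, DF = 0.889996, PV = 2.402990
  t = 3.0000: CF_t = 2.700000, DF = 0.839619, PV = 2.266972
  t = 4.0000: CF_t = 2.700000, DF = 0.792094, PV = 2.138653
  t = 5.0000: CF_t = 2.700000, DF = 0.747258, PV = 2.017597
  t = 6.0000: CF_t = 2.700000, DF = 0.704961, PV = 1.903393
  t = 7.0000: CF_t = 102.700000, DF = 0.665057, PV = 68.301366
Price P = sum_t PV_t = 81.578141
First compute Macaulay numerator sum_t t * PV_t:
  t * PV_t at t = 1.0000: 2.547170
  t * PV_t at t = 2.0000: 4.805981
  t * PV_t at t = 3.0000: 6.800916
  t * PV_t at t = 4.0000: 8.554612
  t * PV_t at t = 5.0000: 10.087985
  t * PV_t at t = 6.0000: 11.420361
  t * PV_t at t = 7.0000: 478.109559
Macaulay duration D = 522.326583 / 81.578141 = 6.402776
Modified duration = D / (1 + y/m) = 6.402776 / (1 + 0.060000) = 6.040355


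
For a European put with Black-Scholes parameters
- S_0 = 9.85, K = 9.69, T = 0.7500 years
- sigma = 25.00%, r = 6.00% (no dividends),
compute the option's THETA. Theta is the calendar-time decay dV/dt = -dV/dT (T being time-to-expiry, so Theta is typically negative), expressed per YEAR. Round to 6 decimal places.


d1 = 0.3917415305; d2 = 0.1752351795
phi(d1) = 0.3694760912; exp(-qT) = 1.0000000000; exp(-rT) = 0.9559974818
Theta = -S*exp(-qT)*phi(d1)*sigma/(2*sqrt(T)) + r*K*exp(-rT)*N(-d2) - q*S*exp(-qT)*N(-d1)
N(-d1) = 0.3476246004; N(-d2) = 0.4304474214; sqrt(T) = 0.8660254038
Term 1 = -9.8500 * 1.0000000000 * 0.3694760912 * 0.2500 / (2 * 0.8660254038) = -0.5252934097
Term 2 = 0.0600 * 9.6900 * 0.9559974818 * 0.4304474214 = 0.2392499668
Term 3 = 0 (no dividend yield, q = 0)
Theta = -0.5252934097 + (0.2392499668) + (0.0000000000) = -0.286043

Answer: Theta = -0.286043


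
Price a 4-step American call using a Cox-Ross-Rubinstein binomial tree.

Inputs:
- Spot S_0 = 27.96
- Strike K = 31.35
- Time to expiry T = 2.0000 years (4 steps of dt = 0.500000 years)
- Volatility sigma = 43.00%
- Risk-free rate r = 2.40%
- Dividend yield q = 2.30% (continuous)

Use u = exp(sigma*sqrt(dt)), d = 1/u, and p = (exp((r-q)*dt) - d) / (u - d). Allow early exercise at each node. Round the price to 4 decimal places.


Answer: Price = V(0,0) = 5.3717

Derivation:
dt = T/N = 0.500000
u = exp(sigma*sqrt(dt)) = 1.355345; d = 1/u = 0.737820
p = (exp((r-q)*dt) - d) / (u - d) = 0.425376
Discount per step: exp(-r*dt) = 0.988072
Stock lattice S(k, i) with i counting down-moves:
  k=0: S(0,0) = 27.9600
  k=1: S(1,0) = 37.8954; S(1,1) = 20.6294
  k=2: S(2,0) = 51.3614; S(2,1) = 27.9600; S(2,2) = 15.2208
  k=3: S(3,0) = 69.6124; S(3,1) = 37.8954; S(3,2) = 20.6294; S(3,3) = 11.2302
  k=4: S(4,0) = 94.3488; S(4,1) = 51.3614; S(4,2) = 27.9600; S(4,3) = 15.2208; S(4,4) = 8.2859
Terminal payoffs V(N, i) = max(S_T - K, 0):
  V(4,0) = 62.998803; V(4,1) = 20.011391; V(4,2) = 0.000000; V(4,3) = 0.000000; V(4,4) = 0.000000
Backward induction: V(k, i) = exp(-r*dt) * [p * V(k+1, i) + (1-p) * V(k+1, i+1)]; then take max(V_cont, immediate exercise) for American.
  V(3,0) = exp(-r*dt) * [p*62.998803 + (1-p)*20.011391] = 37.840391; exercise = 38.262397; V(3,0) = max -> 38.262397
  V(3,1) = exp(-r*dt) * [p*20.011391 + (1-p)*0.000000] = 8.410831; exercise = 6.545442; V(3,1) = max -> 8.410831
  V(3,2) = exp(-r*dt) * [p*0.000000 + (1-p)*0.000000] = 0.000000; exercise = 0.000000; V(3,2) = max -> 0.000000
  V(3,3) = exp(-r*dt) * [p*0.000000 + (1-p)*0.000000] = 0.000000; exercise = 0.000000; V(3,3) = max -> 0.000000
  V(2,0) = exp(-r*dt) * [p*38.262397 + (1-p)*8.410831] = 20.857182; exercise = 20.011391; V(2,0) = max -> 20.857182
  V(2,1) = exp(-r*dt) * [p*8.410831 + (1-p)*0.000000] = 3.535090; exercise = 0.000000; V(2,1) = max -> 3.535090
  V(2,2) = exp(-r*dt) * [p*0.000000 + (1-p)*0.000000] = 0.000000; exercise = 0.000000; V(2,2) = max -> 0.000000
  V(1,0) = exp(-r*dt) * [p*20.857182 + (1-p)*3.535090] = 10.773435; exercise = 6.545442; V(1,0) = max -> 10.773435
  V(1,1) = exp(-r*dt) * [p*3.535090 + (1-p)*0.000000] = 1.485806; exercise = 0.000000; V(1,1) = max -> 1.485806
  V(0,0) = exp(-r*dt) * [p*10.773435 + (1-p)*1.485806] = 5.371694; exercise = 0.000000; V(0,0) = max -> 5.371694


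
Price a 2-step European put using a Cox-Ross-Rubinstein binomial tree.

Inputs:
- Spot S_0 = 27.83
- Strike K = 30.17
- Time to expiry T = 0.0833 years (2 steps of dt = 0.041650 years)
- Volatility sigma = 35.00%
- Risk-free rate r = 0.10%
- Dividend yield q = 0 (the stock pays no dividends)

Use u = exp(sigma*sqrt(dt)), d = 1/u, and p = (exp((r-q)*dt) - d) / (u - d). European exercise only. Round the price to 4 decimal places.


Answer: Price = V(0,0) = 2.7875

Derivation:
dt = T/N = 0.041650
u = exp(sigma*sqrt(dt)) = 1.074042; d = 1/u = 0.931062
p = (exp((r-q)*dt) - d) / (u - d) = 0.482442
Discount per step: exp(-r*dt) = 0.999958
Stock lattice S(k, i) with i counting down-moves:
  k=0: S(0,0) = 27.8300
  k=1: S(1,0) = 29.8906; S(1,1) = 25.9115
  k=2: S(2,0) = 32.1038; S(2,1) = 27.8300; S(2,2) = 24.1252
Terminal payoffs V(N, i) = max(K - S_T, 0):
  V(2,0) = 0.000000; V(2,1) = 2.340000; V(2,2) = 6.044816
Backward induction: V(k, i) = exp(-r*dt) * [p * V(k+1, i) + (1-p) * V(k+1, i+1)].
  V(1,0) = exp(-r*dt) * [p*0.000000 + (1-p)*2.340000] = 1.211036
  V(1,1) = exp(-r*dt) * [p*2.340000 + (1-p)*6.044816] = 4.257282
  V(0,0) = exp(-r*dt) * [p*1.211036 + (1-p)*4.257282] = 2.787530


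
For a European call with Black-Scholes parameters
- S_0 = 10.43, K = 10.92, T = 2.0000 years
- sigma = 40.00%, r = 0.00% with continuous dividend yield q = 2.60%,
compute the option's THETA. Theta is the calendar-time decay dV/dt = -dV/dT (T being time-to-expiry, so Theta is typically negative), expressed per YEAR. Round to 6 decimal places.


d1 = 0.1097611781; d2 = -0.4559242468
phi(d1) = 0.3965463720; exp(-qT) = 0.9493288668; exp(-rT) = 1.0000000000
Theta = -S*exp(-qT)*phi(d1)*sigma/(2*sqrt(T)) - r*K*exp(-rT)*N(d2) + q*S*exp(-qT)*N(d1)
N(d1) = 0.5437006098; N(d2) = 0.3242222265; sqrt(T) = 1.4142135624
Term 1 = -10.4300 * 0.9493288668 * 0.3965463720 * 0.4000 / (2 * 1.4142135624) = -0.5552773695
Term 2 = -0.0000 * 10.9200 * 1.0000000000 * 0.3242222265 = -0.0000000000
Term 3 = 0.0260 * 10.4300 * 0.9493288668 * 0.5437006098 = 0.1399697424
Theta = -0.5552773695 + (-0.0000000000) + (0.1399697424) = -0.415308

Answer: Theta = -0.415308


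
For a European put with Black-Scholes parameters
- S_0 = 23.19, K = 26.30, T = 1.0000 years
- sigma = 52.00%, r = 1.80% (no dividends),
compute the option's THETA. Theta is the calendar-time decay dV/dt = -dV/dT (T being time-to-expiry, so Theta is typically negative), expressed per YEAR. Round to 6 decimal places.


Answer: Theta = -2.085938

Derivation:
d1 = 0.0526004079; d2 = -0.4673995921
phi(d1) = 0.3983907646; exp(-qT) = 1.0000000000; exp(-rT) = 0.9821610324
Theta = -S*exp(-qT)*phi(d1)*sigma/(2*sqrt(T)) + r*K*exp(-rT)*N(-d2) - q*S*exp(-qT)*N(-d1)
N(-d1) = 0.4790251460; N(-d2) = 0.6798929928; sqrt(T) = 1.0000000000
Term 1 = -23.1900 * 1.0000000000 * 0.3983907646 * 0.5200 / (2 * 1.0000000000) = -2.4020572761
Term 2 = 0.0180 * 26.3000 * 0.9821610324 * 0.6798929928 = 0.3161196687
Term 3 = 0 (no dividend yield, q = 0)
Theta = -2.4020572761 + (0.3161196687) + (0.0000000000) = -2.085938


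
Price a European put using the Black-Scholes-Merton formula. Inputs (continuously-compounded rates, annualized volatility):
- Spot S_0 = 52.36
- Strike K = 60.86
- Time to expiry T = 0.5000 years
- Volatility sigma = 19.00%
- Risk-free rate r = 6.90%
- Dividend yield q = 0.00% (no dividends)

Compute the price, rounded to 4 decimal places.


d1 = (ln(S/K) + (r - q + 0.5*sigma^2) * T) / (sigma * sqrt(T)) = -0.79574227
d2 = d1 - sigma * sqrt(T) = -0.93009256
exp(-rT) = 0.96608834; exp(-qT) = 1.00000000
P = K * exp(-rT) * N(-d2) - S_0 * exp(-qT) * N(-d1)
N(-d1) = 0.78690907; N(-d2) = 0.82383842
P = 60.8600 * 0.96608834 * 0.82383842 - 52.3600 * 1.00000000 * 0.78690907 = 7.2360

Answer: Price = 7.2360


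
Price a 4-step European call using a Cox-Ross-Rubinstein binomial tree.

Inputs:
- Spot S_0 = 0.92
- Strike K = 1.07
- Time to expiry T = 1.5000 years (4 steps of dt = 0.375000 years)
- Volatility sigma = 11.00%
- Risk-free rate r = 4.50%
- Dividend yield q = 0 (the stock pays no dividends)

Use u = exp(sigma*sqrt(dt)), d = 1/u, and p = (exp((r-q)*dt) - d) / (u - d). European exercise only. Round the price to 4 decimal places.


Answer: Price = V(0,0) = 0.0173

Derivation:
dt = T/N = 0.375000
u = exp(sigma*sqrt(dt)) = 1.069682; d = 1/u = 0.934858
p = (exp((r-q)*dt) - d) / (u - d) = 0.609391
Discount per step: exp(-r*dt) = 0.983267
Stock lattice S(k, i) with i counting down-moves:
  k=0: S(0,0) = 0.9200
  k=1: S(1,0) = 0.9841; S(1,1) = 0.8601
  k=2: S(2,0) = 1.0527; S(2,1) = 0.9200; S(2,2) = 0.8040
  k=3: S(3,0) = 1.1260; S(3,1) = 0.9841; S(3,2) = 0.8601; S(3,3) = 0.7517
  k=4: S(4,0) = 1.2045; S(4,1) = 1.0527; S(4,2) = 0.9200; S(4,3) = 0.8040; S(4,4) = 0.7027
Terminal payoffs V(N, i) = max(S_T - K, 0):
  V(4,0) = 0.134497; V(4,1) = 0.000000; V(4,2) = 0.000000; V(4,3) = 0.000000; V(4,4) = 0.000000
Backward induction: V(k, i) = exp(-r*dt) * [p * V(k+1, i) + (1-p) * V(k+1, i+1)].
  V(3,0) = exp(-r*dt) * [p*0.134497 + (1-p)*0.000000] = 0.080590
  V(3,1) = exp(-r*dt) * [p*0.000000 + (1-p)*0.000000] = 0.000000
  V(3,2) = exp(-r*dt) * [p*0.000000 + (1-p)*0.000000] = 0.000000
  V(3,3) = exp(-r*dt) * [p*0.000000 + (1-p)*0.000000] = 0.000000
  V(2,0) = exp(-r*dt) * [p*0.080590 + (1-p)*0.000000] = 0.048289
  V(2,1) = exp(-r*dt) * [p*0.000000 + (1-p)*0.000000] = 0.000000
  V(2,2) = exp(-r*dt) * [p*0.000000 + (1-p)*0.000000] = 0.000000
  V(1,0) = exp(-r*dt) * [p*0.048289 + (1-p)*0.000000] = 0.028935
  V(1,1) = exp(-r*dt) * [p*0.000000 + (1-p)*0.000000] = 0.000000
  V(0,0) = exp(-r*dt) * [p*0.028935 + (1-p)*0.000000] = 0.017337


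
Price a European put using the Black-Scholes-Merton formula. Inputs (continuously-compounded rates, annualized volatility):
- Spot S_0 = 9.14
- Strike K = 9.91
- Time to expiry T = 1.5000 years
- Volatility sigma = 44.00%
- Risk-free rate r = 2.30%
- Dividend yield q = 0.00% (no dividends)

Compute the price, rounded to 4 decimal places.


Answer: Price = 2.2117

Derivation:
d1 = (ln(S/K) + (r - q + 0.5*sigma^2) * T) / (sigma * sqrt(T)) = 0.18337036
d2 = d1 - sigma * sqrt(T) = -0.35551739
exp(-rT) = 0.96608834; exp(-qT) = 1.00000000
P = K * exp(-rT) * N(-d2) - S_0 * exp(-qT) * N(-d1)
N(-d1) = 0.42725372; N(-d2) = 0.63889899
P = 9.9100 * 0.96608834 * 0.63889899 - 9.1400 * 1.00000000 * 0.42725372 = 2.2117


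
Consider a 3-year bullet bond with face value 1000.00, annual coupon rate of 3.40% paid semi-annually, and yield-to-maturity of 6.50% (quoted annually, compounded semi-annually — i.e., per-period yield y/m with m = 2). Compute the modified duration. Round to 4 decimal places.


Coupon per period c = face * coupon_rate / m = 17.000000
Periods per year m = 2; per-period yield y/m = 0.032500
Number of cashflows N = 6
Cashflows (t years, CF_t, discount factor 1/(1+y/m)^(m*t), PV):
  t = 0.5000: CF_t = 17.000000, DF = 0.968523, PV = 16.464891
  t = 1.0000: CF_t = 17.000000, DF = 0.938037, PV = 15.946626
  t = 1.5000: CF_t = 17.000000, DF = 0.908510, PV = 15.444674
  t = 2.0000: CF_t = 17.000000, DF = 0.879913, PV = 14.958522
  t = 2.5000: CF_t = 17.000000, DF = 0.852216, PV = 14.487672
  t = 3.0000: CF_t = 1017.000000, DF = 0.825391, PV = 839.422471
Price P = sum_t PV_t = 916.724856
First compute Macaulay numerator sum_t t * PV_t:
  t * PV_t at t = 0.5000: 8.232446
  t * PV_t at t = 1.0000: 15.946626
  t * PV_t at t = 1.5000: 23.167011
  t * PV_t at t = 2.0000: 29.917044
  t * PV_t at t = 2.5000: 36.219181
  t * PV_t at t = 3.0000: 2518.267413
Macaulay duration D = 2631.749720 / 916.724856 = 2.870817
Modified duration = D / (1 + y/m) = 2.870817 / (1 + 0.032500) = 2.780453

Answer: Modified duration = 2.7805


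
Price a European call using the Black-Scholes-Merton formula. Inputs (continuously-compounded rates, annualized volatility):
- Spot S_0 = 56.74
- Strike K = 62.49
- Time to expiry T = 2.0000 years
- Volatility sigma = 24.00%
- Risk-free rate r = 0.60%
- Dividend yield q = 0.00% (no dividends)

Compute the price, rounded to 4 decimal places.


Answer: Price = 5.7249

Derivation:
d1 = (ln(S/K) + (r - q + 0.5*sigma^2) * T) / (sigma * sqrt(T)) = -0.07933477
d2 = d1 - sigma * sqrt(T) = -0.41874603
exp(-rT) = 0.98807171; exp(-qT) = 1.00000000
C = S_0 * exp(-qT) * N(d1) - K * exp(-rT) * N(d2)
N(d1) = 0.46838317; N(d2) = 0.33770088
C = 56.7400 * 1.00000000 * 0.46838317 - 62.4900 * 0.98807171 * 0.33770088 = 5.7249


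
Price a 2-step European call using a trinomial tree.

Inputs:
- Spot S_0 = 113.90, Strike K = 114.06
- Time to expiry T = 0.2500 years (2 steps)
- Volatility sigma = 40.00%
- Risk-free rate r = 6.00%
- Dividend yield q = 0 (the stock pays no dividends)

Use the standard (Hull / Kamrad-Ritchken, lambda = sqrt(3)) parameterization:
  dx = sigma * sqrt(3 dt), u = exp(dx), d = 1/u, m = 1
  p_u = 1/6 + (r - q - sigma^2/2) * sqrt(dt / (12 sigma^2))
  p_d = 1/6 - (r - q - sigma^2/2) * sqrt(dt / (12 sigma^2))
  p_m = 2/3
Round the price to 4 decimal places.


Answer: Price = V(0,0) = 8.5222

Derivation:
dt = T/N = 0.125000; dx = sigma*sqrt(3*dt) = 0.244949
u = exp(dx) = 1.277556; d = 1/u = 0.782744
p_u = 0.161564, p_m = 0.666667, p_d = 0.171770
Discount per step: exp(-r*dt) = 0.992528
Stock lattice S(k, j) with j the centered position index:
  k=0: S(0,+0) = 113.9000
  k=1: S(1,-1) = 89.1546; S(1,+0) = 113.9000; S(1,+1) = 145.5136
  k=2: S(2,-2) = 69.7853; S(2,-1) = 89.1546; S(2,+0) = 113.9000; S(2,+1) = 145.5136; S(2,+2) = 185.9018
Terminal payoffs V(N, j) = max(S_T - K, 0):
  V(2,-2) = 0.000000; V(2,-1) = 0.000000; V(2,+0) = 0.000000; V(2,+1) = 31.453642; V(2,+2) = 71.841845
Backward induction: V(k, j) = exp(-r*dt) * [p_u * V(k+1, j+1) + p_m * V(k+1, j) + p_d * V(k+1, j-1)]
  V(1,-1) = exp(-r*dt) * [p_u*0.000000 + p_m*0.000000 + p_d*0.000000] = 0.000000
  V(1,+0) = exp(-r*dt) * [p_u*31.453642 + p_m*0.000000 + p_d*0.000000] = 5.043792
  V(1,+1) = exp(-r*dt) * [p_u*71.841845 + p_m*31.453642 + p_d*0.000000] = 32.332712
  V(0,+0) = exp(-r*dt) * [p_u*32.332712 + p_m*5.043792 + p_d*0.000000] = 8.522160


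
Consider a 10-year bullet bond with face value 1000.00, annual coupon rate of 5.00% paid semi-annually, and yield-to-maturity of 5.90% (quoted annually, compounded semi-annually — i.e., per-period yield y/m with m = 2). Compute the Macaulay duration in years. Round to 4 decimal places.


Answer: Macaulay duration = 7.9046 years

Derivation:
Coupon per period c = face * coupon_rate / m = 25.000000
Periods per year m = 2; per-period yield y/m = 0.029500
Number of cashflows N = 20
Cashflows (t years, CF_t, discount factor 1/(1+y/m)^(m*t), PV):
  t = 0.5000: CF_t = 25.000000, DF = 0.971345, PV = 24.283633
  t = 1.0000: CF_t = 25.000000, DF = 0.943512, PV = 23.587793
  t = 1.5000: CF_t = 25.000000, DF = 0.916476, PV = 22.911892
  t = 2.0000: CF_t = 25.000000, DF = 0.890214, PV = 22.255359
  t = 2.5000: CF_t = 25.000000, DF = 0.864706, PV = 21.617639
  t = 3.0000: CF_t = 25.000000, DF = 0.839928, PV = 20.998192
  t = 3.5000: CF_t = 25.000000, DF = 0.815860, PV = 20.396495
  t = 4.0000: CF_t = 25.000000, DF = 0.792482, PV = 19.812040
  t = 4.5000: CF_t = 25.000000, DF = 0.769773, PV = 19.244332
  t = 5.0000: CF_t = 25.000000, DF = 0.747716, PV = 18.692892
  t = 5.5000: CF_t = 25.000000, DF = 0.726290, PV = 18.157253
  t = 6.0000: CF_t = 25.000000, DF = 0.705479, PV = 17.636963
  t = 6.5000: CF_t = 25.000000, DF = 0.685263, PV = 17.131581
  t = 7.0000: CF_t = 25.000000, DF = 0.665627, PV = 16.640681
  t = 7.5000: CF_t = 25.000000, DF = 0.646554, PV = 16.163847
  t = 8.0000: CF_t = 25.000000, DF = 0.628027, PV = 15.700678
  t = 8.5000: CF_t = 25.000000, DF = 0.610031, PV = 15.250780
  t = 9.0000: CF_t = 25.000000, DF = 0.592551, PV = 14.813773
  t = 9.5000: CF_t = 25.000000, DF = 0.575572, PV = 14.389289
  t = 10.0000: CF_t = 1025.000000, DF = 0.559079, PV = 573.055713
Price P = sum_t PV_t = 932.740825
Macaulay numerator sum_t t * PV_t:
  t * PV_t at t = 0.5000: 12.141816
  t * PV_t at t = 1.0000: 23.587793
  t * PV_t at t = 1.5000: 34.367838
  t * PV_t at t = 2.0000: 44.510718
  t * PV_t at t = 2.5000: 54.044097
  t * PV_t at t = 3.0000: 62.994576
  t * PV_t at t = 3.5000: 71.387734
  t * PV_t at t = 4.0000: 79.248161
  t * PV_t at t = 4.5000: 86.599496
  t * PV_t at t = 5.0000: 93.464461
  t * PV_t at t = 5.5000: 99.864892
  t * PV_t at t = 6.0000: 105.821776
  t * PV_t at t = 6.5000: 111.355277
  t * PV_t at t = 7.0000: 116.484767
  t * PV_t at t = 7.5000: 121.228856
  t * PV_t at t = 8.0000: 125.605420
  t * PV_t at t = 8.5000: 129.631626
  t * PV_t at t = 9.0000: 133.323959
  t * PV_t at t = 9.5000: 136.698247
  t * PV_t at t = 10.0000: 5730.557127
Macaulay duration D = (sum_t t * PV_t) / P = 7372.918638 / 932.740825 = 7.904574


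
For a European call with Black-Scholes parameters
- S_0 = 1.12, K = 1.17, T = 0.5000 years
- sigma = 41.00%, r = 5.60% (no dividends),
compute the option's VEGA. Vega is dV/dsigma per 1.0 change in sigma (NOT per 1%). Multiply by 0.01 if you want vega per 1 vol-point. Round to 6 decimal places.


d1 = 0.0908888721; d2 = -0.1990249082
phi(d1) = 0.3972978901; exp(-qT) = 1.0000000000; exp(-rT) = 0.9723883668
Vega = S * exp(-qT) * phi(d1) * sqrt(T) = 1.1200 * 1.0000000000 * 0.3972978901 * 0.7071067812 = 0.314644

Answer: Vega = 0.314644


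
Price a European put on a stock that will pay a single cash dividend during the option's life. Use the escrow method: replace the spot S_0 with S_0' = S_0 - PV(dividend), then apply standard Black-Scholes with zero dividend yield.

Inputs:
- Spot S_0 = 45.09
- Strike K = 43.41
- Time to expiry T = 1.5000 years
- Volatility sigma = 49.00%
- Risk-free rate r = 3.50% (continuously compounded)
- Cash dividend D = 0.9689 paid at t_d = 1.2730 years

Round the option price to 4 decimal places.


Answer: Price = 8.6451

Derivation:
PV(D) = D * exp(-r * t_d) = 0.9689 * 0.95642300 = 0.92667824
S_0' = S_0 - PV(D) = 45.0900 - 0.92667824 = 44.16332176
d1 = (ln(S_0'/K) + (r + sigma^2/2)*T) / (sigma*sqrt(T)) = 0.41621295
d2 = d1 - sigma*sqrt(T) = -0.18391204
exp(-rT) = 0.94885432
N(-d1) = 0.33862709; N(-d2) = 0.57295877
P = K * exp(-rT) * N(-d2) - S_0' * N(-d1) = 43.4100 * 0.94885432 * 0.57295877 - 44.16332176 * 0.33862709 = 8.6451


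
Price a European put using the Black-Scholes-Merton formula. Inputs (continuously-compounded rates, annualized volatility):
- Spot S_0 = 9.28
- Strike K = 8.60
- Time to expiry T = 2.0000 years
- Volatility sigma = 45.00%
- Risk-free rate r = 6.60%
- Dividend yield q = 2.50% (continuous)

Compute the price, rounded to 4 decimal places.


Answer: Price = 1.4578

Derivation:
d1 = (ln(S/K) + (r - q + 0.5*sigma^2) * T) / (sigma * sqrt(T)) = 0.56662720
d2 = d1 - sigma * sqrt(T) = -0.06976890
exp(-rT) = 0.87634100; exp(-qT) = 0.95122942
P = K * exp(-rT) * N(-d2) - S_0 * exp(-qT) * N(-d1)
N(-d1) = 0.28548374; N(-d2) = 0.52781120
P = 8.6000 * 0.87634100 * 0.52781120 - 9.2800 * 0.95122942 * 0.28548374 = 1.4578
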